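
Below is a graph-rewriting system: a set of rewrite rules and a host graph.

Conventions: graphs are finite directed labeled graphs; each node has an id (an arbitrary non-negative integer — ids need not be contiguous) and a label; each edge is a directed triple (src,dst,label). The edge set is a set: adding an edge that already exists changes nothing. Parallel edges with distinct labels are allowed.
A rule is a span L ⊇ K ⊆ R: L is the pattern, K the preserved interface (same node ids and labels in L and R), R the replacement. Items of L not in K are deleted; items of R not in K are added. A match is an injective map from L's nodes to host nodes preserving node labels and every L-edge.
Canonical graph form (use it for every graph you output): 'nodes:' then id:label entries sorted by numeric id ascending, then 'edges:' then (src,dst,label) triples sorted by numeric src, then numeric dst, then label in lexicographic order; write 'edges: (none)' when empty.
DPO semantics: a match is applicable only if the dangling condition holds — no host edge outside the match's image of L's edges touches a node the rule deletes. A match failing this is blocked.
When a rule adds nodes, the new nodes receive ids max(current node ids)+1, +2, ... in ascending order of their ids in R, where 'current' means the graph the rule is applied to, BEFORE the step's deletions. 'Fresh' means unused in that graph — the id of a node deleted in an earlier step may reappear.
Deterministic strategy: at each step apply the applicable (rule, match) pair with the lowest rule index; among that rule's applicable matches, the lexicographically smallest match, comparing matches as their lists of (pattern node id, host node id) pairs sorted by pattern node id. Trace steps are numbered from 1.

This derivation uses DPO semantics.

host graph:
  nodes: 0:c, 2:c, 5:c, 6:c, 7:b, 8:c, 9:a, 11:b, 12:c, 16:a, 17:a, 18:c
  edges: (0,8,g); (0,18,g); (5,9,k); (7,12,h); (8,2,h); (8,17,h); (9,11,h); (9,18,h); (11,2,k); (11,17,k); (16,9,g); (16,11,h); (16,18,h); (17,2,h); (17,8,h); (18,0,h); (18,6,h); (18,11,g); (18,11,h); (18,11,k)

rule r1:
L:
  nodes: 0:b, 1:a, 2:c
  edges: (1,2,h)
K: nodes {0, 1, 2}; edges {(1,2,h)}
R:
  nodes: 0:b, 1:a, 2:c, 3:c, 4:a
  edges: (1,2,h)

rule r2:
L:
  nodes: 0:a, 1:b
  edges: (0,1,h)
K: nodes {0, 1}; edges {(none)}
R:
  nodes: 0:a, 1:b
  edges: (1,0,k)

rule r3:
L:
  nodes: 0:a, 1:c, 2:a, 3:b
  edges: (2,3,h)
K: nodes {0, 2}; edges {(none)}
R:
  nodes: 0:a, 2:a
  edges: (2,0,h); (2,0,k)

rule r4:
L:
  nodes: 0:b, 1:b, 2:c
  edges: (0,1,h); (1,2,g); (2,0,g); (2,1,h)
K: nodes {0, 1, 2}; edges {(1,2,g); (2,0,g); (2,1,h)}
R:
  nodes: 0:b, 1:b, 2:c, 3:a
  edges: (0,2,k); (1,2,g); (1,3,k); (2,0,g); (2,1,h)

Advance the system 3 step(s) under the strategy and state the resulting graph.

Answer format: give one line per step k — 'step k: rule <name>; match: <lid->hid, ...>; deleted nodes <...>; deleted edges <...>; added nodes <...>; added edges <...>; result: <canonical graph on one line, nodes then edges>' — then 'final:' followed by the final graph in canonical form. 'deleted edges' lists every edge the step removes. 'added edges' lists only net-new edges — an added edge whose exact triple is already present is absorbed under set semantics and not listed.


step 1: rule r1; match: 0->7, 1->9, 2->18; deleted nodes (none); deleted edges (none); added nodes 19, 20; added edges (none); result: nodes: 0:c, 2:c, 5:c, 6:c, 7:b, 8:c, 9:a, 11:b, 12:c, 16:a, 17:a, 18:c, 19:c, 20:a edges: (0,8,g); (0,18,g); (5,9,k); (7,12,h); (8,2,h); (8,17,h); (9,11,h); (9,18,h); (11,2,k); (11,17,k); (16,9,g); (16,11,h); (16,18,h); (17,2,h); (17,8,h); (18,0,h); (18,6,h); (18,11,g); (18,11,h); (18,11,k)
step 2: rule r1; match: 0->7, 1->9, 2->18; deleted nodes (none); deleted edges (none); added nodes 21, 22; added edges (none); result: nodes: 0:c, 2:c, 5:c, 6:c, 7:b, 8:c, 9:a, 11:b, 12:c, 16:a, 17:a, 18:c, 19:c, 20:a, 21:c, 22:a edges: (0,8,g); (0,18,g); (5,9,k); (7,12,h); (8,2,h); (8,17,h); (9,11,h); (9,18,h); (11,2,k); (11,17,k); (16,9,g); (16,11,h); (16,18,h); (17,2,h); (17,8,h); (18,0,h); (18,6,h); (18,11,g); (18,11,h); (18,11,k)
step 3: rule r1; match: 0->7, 1->9, 2->18; deleted nodes (none); deleted edges (none); added nodes 23, 24; added edges (none); result: nodes: 0:c, 2:c, 5:c, 6:c, 7:b, 8:c, 9:a, 11:b, 12:c, 16:a, 17:a, 18:c, 19:c, 20:a, 21:c, 22:a, 23:c, 24:a edges: (0,8,g); (0,18,g); (5,9,k); (7,12,h); (8,2,h); (8,17,h); (9,11,h); (9,18,h); (11,2,k); (11,17,k); (16,9,g); (16,11,h); (16,18,h); (17,2,h); (17,8,h); (18,0,h); (18,6,h); (18,11,g); (18,11,h); (18,11,k)
final:
nodes: 0:c, 2:c, 5:c, 6:c, 7:b, 8:c, 9:a, 11:b, 12:c, 16:a, 17:a, 18:c, 19:c, 20:a, 21:c, 22:a, 23:c, 24:a
edges: (0,8,g); (0,18,g); (5,9,k); (7,12,h); (8,2,h); (8,17,h); (9,11,h); (9,18,h); (11,2,k); (11,17,k); (16,9,g); (16,11,h); (16,18,h); (17,2,h); (17,8,h); (18,0,h); (18,6,h); (18,11,g); (18,11,h); (18,11,k)


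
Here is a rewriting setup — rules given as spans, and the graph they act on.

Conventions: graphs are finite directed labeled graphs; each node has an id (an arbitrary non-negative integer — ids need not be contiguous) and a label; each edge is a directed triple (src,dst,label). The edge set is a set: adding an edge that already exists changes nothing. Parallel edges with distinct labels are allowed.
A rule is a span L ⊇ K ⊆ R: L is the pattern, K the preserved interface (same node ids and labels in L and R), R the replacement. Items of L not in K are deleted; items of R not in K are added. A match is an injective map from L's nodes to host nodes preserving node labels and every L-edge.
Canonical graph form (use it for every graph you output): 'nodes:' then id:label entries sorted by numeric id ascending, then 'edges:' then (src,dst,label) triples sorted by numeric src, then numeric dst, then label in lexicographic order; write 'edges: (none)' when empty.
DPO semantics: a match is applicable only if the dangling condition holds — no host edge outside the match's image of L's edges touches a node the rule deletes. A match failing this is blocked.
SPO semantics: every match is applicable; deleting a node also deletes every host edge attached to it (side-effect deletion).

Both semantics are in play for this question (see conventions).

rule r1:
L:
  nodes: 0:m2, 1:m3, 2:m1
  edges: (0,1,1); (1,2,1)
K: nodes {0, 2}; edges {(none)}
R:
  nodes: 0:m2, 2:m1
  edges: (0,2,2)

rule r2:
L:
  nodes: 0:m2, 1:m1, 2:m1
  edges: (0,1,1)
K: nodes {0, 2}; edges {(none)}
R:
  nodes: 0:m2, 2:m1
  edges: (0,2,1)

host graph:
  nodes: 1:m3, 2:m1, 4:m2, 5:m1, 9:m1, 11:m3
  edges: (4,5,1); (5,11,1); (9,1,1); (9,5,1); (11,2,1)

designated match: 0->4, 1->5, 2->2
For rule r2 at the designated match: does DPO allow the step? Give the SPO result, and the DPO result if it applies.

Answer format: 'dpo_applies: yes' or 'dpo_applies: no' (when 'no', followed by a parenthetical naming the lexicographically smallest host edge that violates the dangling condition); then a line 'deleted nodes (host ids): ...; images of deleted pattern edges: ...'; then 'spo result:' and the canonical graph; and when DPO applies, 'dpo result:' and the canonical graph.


dpo_applies: no
(the rule deletes node 5, which keeps host edge (5,11,1) outside the match image — the dangling condition fails, DPO blocks; SPO proceeds and side-deletes such edges)
deleted nodes (host ids): 5; images of deleted pattern edges: (4,5,1)
spo result:
nodes: 1:m3, 2:m1, 4:m2, 9:m1, 11:m3
edges: (4,2,1); (9,1,1); (11,2,1)


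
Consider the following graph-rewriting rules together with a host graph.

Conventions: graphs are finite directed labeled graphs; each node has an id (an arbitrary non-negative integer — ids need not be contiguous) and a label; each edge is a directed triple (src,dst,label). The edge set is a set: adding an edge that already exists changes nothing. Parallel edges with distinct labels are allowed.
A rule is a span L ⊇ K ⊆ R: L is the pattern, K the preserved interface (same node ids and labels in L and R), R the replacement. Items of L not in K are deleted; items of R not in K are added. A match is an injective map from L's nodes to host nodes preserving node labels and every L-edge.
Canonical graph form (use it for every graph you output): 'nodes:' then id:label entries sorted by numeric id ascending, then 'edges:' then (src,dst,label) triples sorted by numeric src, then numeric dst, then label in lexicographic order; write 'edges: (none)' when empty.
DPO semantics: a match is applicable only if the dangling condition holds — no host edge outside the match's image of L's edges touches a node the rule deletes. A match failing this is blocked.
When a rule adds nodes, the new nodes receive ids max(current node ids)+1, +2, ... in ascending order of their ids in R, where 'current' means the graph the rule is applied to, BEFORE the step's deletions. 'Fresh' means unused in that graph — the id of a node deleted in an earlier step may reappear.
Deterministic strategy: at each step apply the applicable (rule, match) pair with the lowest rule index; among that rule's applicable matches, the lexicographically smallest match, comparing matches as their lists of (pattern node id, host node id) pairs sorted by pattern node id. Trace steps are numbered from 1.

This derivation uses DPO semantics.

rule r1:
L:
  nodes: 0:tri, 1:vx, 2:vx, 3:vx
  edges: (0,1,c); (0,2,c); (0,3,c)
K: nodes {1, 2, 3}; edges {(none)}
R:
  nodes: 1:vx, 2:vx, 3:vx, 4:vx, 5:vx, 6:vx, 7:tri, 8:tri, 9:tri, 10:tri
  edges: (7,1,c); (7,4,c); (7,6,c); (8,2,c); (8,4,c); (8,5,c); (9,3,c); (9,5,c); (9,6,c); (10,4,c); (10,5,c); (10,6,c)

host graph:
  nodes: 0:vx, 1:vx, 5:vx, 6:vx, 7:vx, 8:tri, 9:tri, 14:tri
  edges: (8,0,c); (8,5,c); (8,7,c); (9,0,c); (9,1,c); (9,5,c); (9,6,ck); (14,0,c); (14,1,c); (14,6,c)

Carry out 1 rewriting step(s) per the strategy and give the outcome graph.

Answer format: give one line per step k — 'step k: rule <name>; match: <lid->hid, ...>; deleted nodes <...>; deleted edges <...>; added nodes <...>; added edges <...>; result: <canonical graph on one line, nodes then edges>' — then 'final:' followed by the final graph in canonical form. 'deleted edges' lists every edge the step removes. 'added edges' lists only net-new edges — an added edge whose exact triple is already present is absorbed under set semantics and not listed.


step 1: rule r1; match: 0->8, 1->0, 2->5, 3->7; deleted nodes 8; deleted edges (8,0,c); (8,5,c); (8,7,c); added nodes 15, 16, 17, 18, 19, 20, 21; added edges (18,0,c); (18,15,c); (18,17,c); (19,5,c); (19,15,c); (19,16,c); (20,7,c); (20,16,c); (20,17,c); (21,15,c); (21,16,c); (21,17,c); result: nodes: 0:vx, 1:vx, 5:vx, 6:vx, 7:vx, 9:tri, 14:tri, 15:vx, 16:vx, 17:vx, 18:tri, 19:tri, 20:tri, 21:tri edges: (9,0,c); (9,1,c); (9,5,c); (9,6,ck); (14,0,c); (14,1,c); (14,6,c); (18,0,c); (18,15,c); (18,17,c); (19,5,c); (19,15,c); (19,16,c); (20,7,c); (20,16,c); (20,17,c); (21,15,c); (21,16,c); (21,17,c)
final:
nodes: 0:vx, 1:vx, 5:vx, 6:vx, 7:vx, 9:tri, 14:tri, 15:vx, 16:vx, 17:vx, 18:tri, 19:tri, 20:tri, 21:tri
edges: (9,0,c); (9,1,c); (9,5,c); (9,6,ck); (14,0,c); (14,1,c); (14,6,c); (18,0,c); (18,15,c); (18,17,c); (19,5,c); (19,15,c); (19,16,c); (20,7,c); (20,16,c); (20,17,c); (21,15,c); (21,16,c); (21,17,c)


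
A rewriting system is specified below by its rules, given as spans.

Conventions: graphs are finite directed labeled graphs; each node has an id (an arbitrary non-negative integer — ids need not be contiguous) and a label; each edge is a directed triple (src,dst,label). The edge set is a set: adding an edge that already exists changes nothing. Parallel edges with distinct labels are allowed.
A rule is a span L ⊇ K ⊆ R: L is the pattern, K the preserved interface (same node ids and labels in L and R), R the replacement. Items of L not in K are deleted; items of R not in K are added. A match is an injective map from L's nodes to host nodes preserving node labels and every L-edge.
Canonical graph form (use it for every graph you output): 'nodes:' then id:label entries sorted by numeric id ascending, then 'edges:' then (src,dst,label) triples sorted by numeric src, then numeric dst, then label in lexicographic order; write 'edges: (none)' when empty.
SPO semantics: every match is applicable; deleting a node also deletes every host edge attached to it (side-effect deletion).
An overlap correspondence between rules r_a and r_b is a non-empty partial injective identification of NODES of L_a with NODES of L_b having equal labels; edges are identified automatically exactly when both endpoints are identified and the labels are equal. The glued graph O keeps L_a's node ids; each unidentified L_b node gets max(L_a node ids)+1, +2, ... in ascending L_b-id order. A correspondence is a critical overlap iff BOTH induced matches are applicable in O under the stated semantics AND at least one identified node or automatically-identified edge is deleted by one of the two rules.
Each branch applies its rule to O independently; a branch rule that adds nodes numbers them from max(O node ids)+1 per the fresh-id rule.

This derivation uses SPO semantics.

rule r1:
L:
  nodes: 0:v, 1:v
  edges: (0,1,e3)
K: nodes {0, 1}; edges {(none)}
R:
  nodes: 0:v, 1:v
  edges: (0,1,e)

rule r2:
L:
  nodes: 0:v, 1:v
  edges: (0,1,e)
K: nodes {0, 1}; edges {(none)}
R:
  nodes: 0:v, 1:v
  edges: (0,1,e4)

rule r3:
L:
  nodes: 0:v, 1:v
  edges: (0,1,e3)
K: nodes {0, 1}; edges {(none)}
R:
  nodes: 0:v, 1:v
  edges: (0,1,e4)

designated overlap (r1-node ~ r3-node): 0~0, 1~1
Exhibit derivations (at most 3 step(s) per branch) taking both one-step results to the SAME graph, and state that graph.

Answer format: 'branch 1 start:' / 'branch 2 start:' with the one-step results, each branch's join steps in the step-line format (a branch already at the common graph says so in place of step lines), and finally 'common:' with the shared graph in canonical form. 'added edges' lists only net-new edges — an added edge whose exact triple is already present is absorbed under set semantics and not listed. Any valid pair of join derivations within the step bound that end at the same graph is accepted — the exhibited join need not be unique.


branch 1 start:
nodes: 0:v, 1:v
edges: (0,1,e)
branch 2 start:
nodes: 0:v, 1:v
edges: (0,1,e4)
branch 1 step 1: rule r2; match: 0->0, 1->1; deleted nodes (none); deleted edges (0,1,e); added nodes (none); added edges (0,1,e4); result: nodes: 0:v, 1:v edges: (0,1,e4)
branch 2: already at the common graph (0 steps)
common:
nodes: 0:v, 1:v
edges: (0,1,e4)


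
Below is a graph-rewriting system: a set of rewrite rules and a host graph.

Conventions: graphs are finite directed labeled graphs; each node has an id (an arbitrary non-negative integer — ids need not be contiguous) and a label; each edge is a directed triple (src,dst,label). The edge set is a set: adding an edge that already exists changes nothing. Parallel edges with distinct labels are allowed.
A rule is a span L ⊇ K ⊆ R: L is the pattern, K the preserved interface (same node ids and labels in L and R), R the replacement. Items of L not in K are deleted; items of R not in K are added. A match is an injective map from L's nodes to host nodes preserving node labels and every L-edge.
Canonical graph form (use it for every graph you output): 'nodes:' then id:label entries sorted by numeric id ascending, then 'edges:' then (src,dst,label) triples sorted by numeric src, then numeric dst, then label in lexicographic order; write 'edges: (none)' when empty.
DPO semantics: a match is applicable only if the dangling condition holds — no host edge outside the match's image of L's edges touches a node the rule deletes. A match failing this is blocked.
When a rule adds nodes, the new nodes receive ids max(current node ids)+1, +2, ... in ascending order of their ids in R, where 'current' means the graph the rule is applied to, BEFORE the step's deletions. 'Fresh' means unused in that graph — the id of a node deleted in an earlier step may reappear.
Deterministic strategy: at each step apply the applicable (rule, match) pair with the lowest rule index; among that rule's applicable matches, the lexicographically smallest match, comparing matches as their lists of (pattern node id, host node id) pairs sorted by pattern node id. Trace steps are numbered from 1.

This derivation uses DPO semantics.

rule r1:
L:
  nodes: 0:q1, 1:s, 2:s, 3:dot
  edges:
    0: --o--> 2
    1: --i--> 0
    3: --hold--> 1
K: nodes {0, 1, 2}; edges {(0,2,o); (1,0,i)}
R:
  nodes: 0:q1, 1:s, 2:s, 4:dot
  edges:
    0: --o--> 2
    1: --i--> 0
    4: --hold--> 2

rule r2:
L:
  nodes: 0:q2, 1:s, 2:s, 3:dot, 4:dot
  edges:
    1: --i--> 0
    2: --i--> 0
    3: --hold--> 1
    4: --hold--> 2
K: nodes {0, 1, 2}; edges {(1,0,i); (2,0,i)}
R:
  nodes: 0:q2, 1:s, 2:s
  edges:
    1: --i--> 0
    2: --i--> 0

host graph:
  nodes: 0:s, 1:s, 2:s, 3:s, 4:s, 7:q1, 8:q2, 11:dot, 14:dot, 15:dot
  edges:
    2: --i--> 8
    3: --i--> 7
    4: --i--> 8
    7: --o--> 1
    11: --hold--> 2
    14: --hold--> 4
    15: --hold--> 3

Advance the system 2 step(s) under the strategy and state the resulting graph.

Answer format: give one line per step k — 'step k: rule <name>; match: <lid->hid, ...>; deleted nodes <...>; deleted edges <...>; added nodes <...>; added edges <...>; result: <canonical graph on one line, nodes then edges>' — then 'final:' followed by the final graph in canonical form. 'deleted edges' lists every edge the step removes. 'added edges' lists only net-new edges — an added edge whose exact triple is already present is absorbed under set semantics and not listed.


step 1: rule r1; match: 0->7, 1->3, 2->1, 3->15; deleted nodes 15; deleted edges (15,3,hold); added nodes 16; added edges (16,1,hold); result: nodes: 0:s, 1:s, 2:s, 3:s, 4:s, 7:q1, 8:q2, 11:dot, 14:dot, 16:dot edges: (2,8,i); (3,7,i); (4,8,i); (7,1,o); (11,2,hold); (14,4,hold); (16,1,hold)
step 2: rule r2; match: 0->8, 1->2, 2->4, 3->11, 4->14; deleted nodes 11, 14; deleted edges (11,2,hold); (14,4,hold); added nodes (none); added edges (none); result: nodes: 0:s, 1:s, 2:s, 3:s, 4:s, 7:q1, 8:q2, 16:dot edges: (2,8,i); (3,7,i); (4,8,i); (7,1,o); (16,1,hold)
final:
nodes: 0:s, 1:s, 2:s, 3:s, 4:s, 7:q1, 8:q2, 16:dot
edges: (2,8,i); (3,7,i); (4,8,i); (7,1,o); (16,1,hold)


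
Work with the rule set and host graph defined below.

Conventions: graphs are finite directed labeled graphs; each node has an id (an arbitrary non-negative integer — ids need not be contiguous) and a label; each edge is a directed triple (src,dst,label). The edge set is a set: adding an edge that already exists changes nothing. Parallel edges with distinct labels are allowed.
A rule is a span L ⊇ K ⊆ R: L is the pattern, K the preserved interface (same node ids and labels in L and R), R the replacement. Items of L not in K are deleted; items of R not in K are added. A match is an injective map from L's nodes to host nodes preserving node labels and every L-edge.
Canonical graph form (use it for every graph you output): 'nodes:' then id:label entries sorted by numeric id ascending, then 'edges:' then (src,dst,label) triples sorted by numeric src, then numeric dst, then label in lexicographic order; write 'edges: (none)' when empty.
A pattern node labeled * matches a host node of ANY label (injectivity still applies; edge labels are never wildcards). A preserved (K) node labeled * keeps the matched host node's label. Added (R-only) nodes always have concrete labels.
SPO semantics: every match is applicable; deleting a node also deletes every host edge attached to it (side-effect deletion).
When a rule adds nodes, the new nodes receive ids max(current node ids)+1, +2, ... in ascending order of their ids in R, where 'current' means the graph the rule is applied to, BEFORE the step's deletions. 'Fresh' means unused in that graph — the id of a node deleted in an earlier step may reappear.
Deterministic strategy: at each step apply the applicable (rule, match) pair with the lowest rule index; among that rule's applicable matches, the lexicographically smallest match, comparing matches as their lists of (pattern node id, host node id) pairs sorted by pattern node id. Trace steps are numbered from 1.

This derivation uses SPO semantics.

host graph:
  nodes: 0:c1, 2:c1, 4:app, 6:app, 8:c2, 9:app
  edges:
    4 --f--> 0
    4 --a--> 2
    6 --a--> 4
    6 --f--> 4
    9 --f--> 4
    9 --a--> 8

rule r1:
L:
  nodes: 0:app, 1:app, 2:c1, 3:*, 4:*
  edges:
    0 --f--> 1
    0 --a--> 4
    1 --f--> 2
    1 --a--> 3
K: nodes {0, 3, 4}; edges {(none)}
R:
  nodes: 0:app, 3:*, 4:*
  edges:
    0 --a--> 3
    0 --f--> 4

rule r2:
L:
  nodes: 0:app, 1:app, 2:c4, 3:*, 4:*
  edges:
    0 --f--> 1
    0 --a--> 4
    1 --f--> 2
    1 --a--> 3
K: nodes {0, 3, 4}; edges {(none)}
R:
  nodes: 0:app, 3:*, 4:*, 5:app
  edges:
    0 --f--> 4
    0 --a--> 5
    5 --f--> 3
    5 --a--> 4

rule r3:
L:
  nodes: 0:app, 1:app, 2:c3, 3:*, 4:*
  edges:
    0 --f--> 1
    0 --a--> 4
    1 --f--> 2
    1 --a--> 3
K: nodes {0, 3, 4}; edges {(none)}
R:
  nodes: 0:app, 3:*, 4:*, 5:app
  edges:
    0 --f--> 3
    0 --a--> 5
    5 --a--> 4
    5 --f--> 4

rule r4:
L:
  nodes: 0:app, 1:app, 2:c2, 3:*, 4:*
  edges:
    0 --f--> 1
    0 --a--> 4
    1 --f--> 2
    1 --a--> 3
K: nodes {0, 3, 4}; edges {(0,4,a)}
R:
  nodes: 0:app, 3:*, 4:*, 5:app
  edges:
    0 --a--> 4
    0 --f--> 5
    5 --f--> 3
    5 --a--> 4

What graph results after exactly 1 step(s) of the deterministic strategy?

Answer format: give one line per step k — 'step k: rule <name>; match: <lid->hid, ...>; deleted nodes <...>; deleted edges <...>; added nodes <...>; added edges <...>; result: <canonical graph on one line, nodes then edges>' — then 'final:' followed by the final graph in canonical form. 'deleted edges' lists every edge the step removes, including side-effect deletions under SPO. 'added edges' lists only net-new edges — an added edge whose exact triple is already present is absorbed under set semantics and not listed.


step 1: rule r1; match: 0->9, 1->4, 2->0, 3->2, 4->8; deleted nodes 0, 4; deleted edges (4,0,f); (4,2,a); (6,4,a); (6,4,f); (9,4,f); (9,8,a); added nodes (none); added edges (9,2,a); (9,8,f); result: nodes: 2:c1, 6:app, 8:c2, 9:app edges: (9,2,a); (9,8,f)
final:
nodes: 2:c1, 6:app, 8:c2, 9:app
edges: (9,2,a); (9,8,f)


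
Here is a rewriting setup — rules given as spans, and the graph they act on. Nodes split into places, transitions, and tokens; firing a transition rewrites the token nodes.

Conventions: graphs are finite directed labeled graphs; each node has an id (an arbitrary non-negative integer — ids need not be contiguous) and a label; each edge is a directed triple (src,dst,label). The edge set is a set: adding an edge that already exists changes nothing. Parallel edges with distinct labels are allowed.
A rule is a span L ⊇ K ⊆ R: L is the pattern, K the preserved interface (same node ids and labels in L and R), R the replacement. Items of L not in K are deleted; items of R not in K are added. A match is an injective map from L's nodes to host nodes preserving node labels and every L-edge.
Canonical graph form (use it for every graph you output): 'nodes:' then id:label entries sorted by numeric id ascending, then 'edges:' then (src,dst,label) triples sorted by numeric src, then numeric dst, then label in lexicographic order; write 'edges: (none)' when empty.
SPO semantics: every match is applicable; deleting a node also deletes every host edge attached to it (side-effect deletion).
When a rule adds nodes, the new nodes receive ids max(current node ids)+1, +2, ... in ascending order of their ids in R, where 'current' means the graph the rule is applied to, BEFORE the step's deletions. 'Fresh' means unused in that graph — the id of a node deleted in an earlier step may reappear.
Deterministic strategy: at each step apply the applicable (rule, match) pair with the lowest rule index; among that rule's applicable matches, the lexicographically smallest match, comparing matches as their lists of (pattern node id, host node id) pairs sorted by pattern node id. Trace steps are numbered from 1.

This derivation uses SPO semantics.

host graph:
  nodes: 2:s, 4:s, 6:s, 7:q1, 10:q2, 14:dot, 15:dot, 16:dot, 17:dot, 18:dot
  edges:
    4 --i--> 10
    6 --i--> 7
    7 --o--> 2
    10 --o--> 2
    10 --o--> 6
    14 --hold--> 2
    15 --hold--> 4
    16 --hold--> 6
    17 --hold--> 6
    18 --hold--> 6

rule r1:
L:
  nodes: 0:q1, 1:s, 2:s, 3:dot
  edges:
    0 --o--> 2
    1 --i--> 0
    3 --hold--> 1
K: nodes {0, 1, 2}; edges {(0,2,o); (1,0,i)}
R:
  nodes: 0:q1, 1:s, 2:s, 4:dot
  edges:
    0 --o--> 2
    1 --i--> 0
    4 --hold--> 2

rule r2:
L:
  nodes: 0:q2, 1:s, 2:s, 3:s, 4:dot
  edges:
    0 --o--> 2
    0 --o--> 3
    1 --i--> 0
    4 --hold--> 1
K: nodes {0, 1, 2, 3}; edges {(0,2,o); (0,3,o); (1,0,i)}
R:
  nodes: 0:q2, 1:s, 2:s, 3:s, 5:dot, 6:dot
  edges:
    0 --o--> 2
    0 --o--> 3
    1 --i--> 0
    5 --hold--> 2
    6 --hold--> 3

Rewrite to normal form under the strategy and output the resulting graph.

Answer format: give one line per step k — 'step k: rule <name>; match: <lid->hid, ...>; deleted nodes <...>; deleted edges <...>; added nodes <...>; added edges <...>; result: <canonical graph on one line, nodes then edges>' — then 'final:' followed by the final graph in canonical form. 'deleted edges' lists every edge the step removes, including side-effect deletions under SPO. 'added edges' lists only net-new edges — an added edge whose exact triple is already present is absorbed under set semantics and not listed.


step 1: rule r1; match: 0->7, 1->6, 2->2, 3->16; deleted nodes 16; deleted edges (16,6,hold); added nodes 19; added edges (19,2,hold); result: nodes: 2:s, 4:s, 6:s, 7:q1, 10:q2, 14:dot, 15:dot, 17:dot, 18:dot, 19:dot edges: (4,10,i); (6,7,i); (7,2,o); (10,2,o); (10,6,o); (14,2,hold); (15,4,hold); (17,6,hold); (18,6,hold); (19,2,hold)
step 2: rule r1; match: 0->7, 1->6, 2->2, 3->17; deleted nodes 17; deleted edges (17,6,hold); added nodes 20; added edges (20,2,hold); result: nodes: 2:s, 4:s, 6:s, 7:q1, 10:q2, 14:dot, 15:dot, 18:dot, 19:dot, 20:dot edges: (4,10,i); (6,7,i); (7,2,o); (10,2,o); (10,6,o); (14,2,hold); (15,4,hold); (18,6,hold); (19,2,hold); (20,2,hold)
step 3: rule r1; match: 0->7, 1->6, 2->2, 3->18; deleted nodes 18; deleted edges (18,6,hold); added nodes 21; added edges (21,2,hold); result: nodes: 2:s, 4:s, 6:s, 7:q1, 10:q2, 14:dot, 15:dot, 19:dot, 20:dot, 21:dot edges: (4,10,i); (6,7,i); (7,2,o); (10,2,o); (10,6,o); (14,2,hold); (15,4,hold); (19,2,hold); (20,2,hold); (21,2,hold)
step 4: rule r2; match: 0->10, 1->4, 2->2, 3->6, 4->15; deleted nodes 15; deleted edges (15,4,hold); added nodes 22, 23; added edges (22,2,hold); (23,6,hold); result: nodes: 2:s, 4:s, 6:s, 7:q1, 10:q2, 14:dot, 19:dot, 20:dot, 21:dot, 22:dot, 23:dot edges: (4,10,i); (6,7,i); (7,2,o); (10,2,o); (10,6,o); (14,2,hold); (19,2,hold); (20,2,hold); (21,2,hold); (22,2,hold); (23,6,hold)
step 5: rule r1; match: 0->7, 1->6, 2->2, 3->23; deleted nodes 23; deleted edges (23,6,hold); added nodes 24; added edges (24,2,hold); result: nodes: 2:s, 4:s, 6:s, 7:q1, 10:q2, 14:dot, 19:dot, 20:dot, 21:dot, 22:dot, 24:dot edges: (4,10,i); (6,7,i); (7,2,o); (10,2,o); (10,6,o); (14,2,hold); (19,2,hold); (20,2,hold); (21,2,hold); (22,2,hold); (24,2,hold)
final:
nodes: 2:s, 4:s, 6:s, 7:q1, 10:q2, 14:dot, 19:dot, 20:dot, 21:dot, 22:dot, 24:dot
edges: (4,10,i); (6,7,i); (7,2,o); (10,2,o); (10,6,o); (14,2,hold); (19,2,hold); (20,2,hold); (21,2,hold); (22,2,hold); (24,2,hold)


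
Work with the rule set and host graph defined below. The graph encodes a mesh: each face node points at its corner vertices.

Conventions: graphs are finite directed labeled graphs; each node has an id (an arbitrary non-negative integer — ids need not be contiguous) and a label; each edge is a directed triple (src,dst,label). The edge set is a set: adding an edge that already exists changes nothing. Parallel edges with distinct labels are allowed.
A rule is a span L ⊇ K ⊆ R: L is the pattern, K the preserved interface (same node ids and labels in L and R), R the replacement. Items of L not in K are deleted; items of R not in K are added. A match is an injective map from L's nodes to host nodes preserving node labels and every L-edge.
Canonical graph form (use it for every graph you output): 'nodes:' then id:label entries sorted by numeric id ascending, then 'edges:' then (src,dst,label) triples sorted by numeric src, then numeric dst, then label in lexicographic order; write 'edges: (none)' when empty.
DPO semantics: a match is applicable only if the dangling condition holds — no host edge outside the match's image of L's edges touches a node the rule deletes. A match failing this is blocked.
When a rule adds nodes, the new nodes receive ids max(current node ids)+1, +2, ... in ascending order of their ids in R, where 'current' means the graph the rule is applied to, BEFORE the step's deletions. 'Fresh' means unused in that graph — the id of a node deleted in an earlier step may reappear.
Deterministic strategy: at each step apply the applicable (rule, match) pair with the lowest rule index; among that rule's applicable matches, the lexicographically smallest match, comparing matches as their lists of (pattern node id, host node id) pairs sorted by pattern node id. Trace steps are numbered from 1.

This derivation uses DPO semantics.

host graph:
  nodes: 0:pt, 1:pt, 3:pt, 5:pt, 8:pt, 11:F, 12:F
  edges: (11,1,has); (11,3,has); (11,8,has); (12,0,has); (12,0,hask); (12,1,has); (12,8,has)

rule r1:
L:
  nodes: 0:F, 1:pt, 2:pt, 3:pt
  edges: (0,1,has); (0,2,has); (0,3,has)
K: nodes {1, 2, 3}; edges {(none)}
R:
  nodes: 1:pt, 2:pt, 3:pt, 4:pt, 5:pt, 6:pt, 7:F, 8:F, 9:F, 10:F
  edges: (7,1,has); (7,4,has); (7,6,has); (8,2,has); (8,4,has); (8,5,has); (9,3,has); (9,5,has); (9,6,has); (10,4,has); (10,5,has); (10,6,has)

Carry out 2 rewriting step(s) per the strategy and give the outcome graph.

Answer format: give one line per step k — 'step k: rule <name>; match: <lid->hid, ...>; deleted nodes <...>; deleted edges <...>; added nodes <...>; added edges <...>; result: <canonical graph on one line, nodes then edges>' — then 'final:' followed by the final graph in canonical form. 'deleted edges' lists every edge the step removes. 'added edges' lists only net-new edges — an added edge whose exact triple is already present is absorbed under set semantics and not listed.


step 1: rule r1; match: 0->11, 1->1, 2->3, 3->8; deleted nodes 11; deleted edges (11,1,has); (11,3,has); (11,8,has); added nodes 13, 14, 15, 16, 17, 18, 19; added edges (16,1,has); (16,13,has); (16,15,has); (17,3,has); (17,13,has); (17,14,has); (18,8,has); (18,14,has); (18,15,has); (19,13,has); (19,14,has); (19,15,has); result: nodes: 0:pt, 1:pt, 3:pt, 5:pt, 8:pt, 12:F, 13:pt, 14:pt, 15:pt, 16:F, 17:F, 18:F, 19:F edges: (12,0,has); (12,0,hask); (12,1,has); (12,8,has); (16,1,has); (16,13,has); (16,15,has); (17,3,has); (17,13,has); (17,14,has); (18,8,has); (18,14,has); (18,15,has); (19,13,has); (19,14,has); (19,15,has)
step 2: rule r1; match: 0->16, 1->1, 2->13, 3->15; deleted nodes 16; deleted edges (16,1,has); (16,13,has); (16,15,has); added nodes 20, 21, 22, 23, 24, 25, 26; added edges (23,1,has); (23,20,has); (23,22,has); (24,13,has); (24,20,has); (24,21,has); (25,15,has); (25,21,has); (25,22,has); (26,20,has); (26,21,has); (26,22,has); result: nodes: 0:pt, 1:pt, 3:pt, 5:pt, 8:pt, 12:F, 13:pt, 14:pt, 15:pt, 17:F, 18:F, 19:F, 20:pt, 21:pt, 22:pt, 23:F, 24:F, 25:F, 26:F edges: (12,0,has); (12,0,hask); (12,1,has); (12,8,has); (17,3,has); (17,13,has); (17,14,has); (18,8,has); (18,14,has); (18,15,has); (19,13,has); (19,14,has); (19,15,has); (23,1,has); (23,20,has); (23,22,has); (24,13,has); (24,20,has); (24,21,has); (25,15,has); (25,21,has); (25,22,has); (26,20,has); (26,21,has); (26,22,has)
final:
nodes: 0:pt, 1:pt, 3:pt, 5:pt, 8:pt, 12:F, 13:pt, 14:pt, 15:pt, 17:F, 18:F, 19:F, 20:pt, 21:pt, 22:pt, 23:F, 24:F, 25:F, 26:F
edges: (12,0,has); (12,0,hask); (12,1,has); (12,8,has); (17,3,has); (17,13,has); (17,14,has); (18,8,has); (18,14,has); (18,15,has); (19,13,has); (19,14,has); (19,15,has); (23,1,has); (23,20,has); (23,22,has); (24,13,has); (24,20,has); (24,21,has); (25,15,has); (25,21,has); (25,22,has); (26,20,has); (26,21,has); (26,22,has)


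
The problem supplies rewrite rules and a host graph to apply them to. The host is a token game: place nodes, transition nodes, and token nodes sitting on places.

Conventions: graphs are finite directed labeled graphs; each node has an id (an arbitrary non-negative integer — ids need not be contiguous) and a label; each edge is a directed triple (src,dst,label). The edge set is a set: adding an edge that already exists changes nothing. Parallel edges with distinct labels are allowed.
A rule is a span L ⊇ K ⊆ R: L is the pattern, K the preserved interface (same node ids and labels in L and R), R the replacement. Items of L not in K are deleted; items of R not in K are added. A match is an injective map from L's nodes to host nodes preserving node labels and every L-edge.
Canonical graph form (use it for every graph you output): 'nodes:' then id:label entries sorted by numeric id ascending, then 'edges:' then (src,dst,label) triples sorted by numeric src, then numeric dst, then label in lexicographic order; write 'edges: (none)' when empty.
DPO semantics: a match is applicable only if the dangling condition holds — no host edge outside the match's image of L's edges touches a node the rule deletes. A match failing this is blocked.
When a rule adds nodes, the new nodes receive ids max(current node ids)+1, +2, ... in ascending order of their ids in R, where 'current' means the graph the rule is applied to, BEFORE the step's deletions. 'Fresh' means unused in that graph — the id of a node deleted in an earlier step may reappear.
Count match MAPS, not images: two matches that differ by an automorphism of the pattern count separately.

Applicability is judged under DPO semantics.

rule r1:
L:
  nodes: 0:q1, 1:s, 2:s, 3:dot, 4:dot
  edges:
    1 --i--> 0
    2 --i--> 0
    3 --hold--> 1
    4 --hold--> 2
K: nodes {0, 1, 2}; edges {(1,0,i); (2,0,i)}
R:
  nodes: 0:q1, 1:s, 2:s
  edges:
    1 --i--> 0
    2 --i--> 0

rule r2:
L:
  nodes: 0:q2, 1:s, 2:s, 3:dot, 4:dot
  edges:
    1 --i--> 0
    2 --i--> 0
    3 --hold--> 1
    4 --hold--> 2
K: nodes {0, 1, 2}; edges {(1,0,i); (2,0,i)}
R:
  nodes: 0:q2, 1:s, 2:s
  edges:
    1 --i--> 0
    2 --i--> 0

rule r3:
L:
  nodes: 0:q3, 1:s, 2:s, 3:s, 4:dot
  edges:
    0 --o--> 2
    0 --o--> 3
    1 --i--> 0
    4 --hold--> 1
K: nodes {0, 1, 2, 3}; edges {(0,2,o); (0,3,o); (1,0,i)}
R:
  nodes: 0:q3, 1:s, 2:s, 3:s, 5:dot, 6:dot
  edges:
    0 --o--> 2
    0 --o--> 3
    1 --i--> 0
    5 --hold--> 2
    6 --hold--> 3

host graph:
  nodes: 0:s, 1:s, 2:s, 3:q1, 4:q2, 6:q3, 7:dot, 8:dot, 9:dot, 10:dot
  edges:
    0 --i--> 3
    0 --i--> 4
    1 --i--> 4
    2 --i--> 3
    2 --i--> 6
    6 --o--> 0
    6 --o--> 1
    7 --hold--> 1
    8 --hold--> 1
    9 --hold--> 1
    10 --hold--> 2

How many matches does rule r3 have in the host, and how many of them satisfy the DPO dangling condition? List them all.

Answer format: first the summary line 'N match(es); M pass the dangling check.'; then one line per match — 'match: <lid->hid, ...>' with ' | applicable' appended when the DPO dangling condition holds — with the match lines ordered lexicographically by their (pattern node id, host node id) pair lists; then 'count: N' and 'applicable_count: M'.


2 match(es); 2 pass the dangling check.
match: 0->6, 1->2, 2->0, 3->1, 4->10 | applicable
match: 0->6, 1->2, 2->1, 3->0, 4->10 | applicable
count: 2
applicable_count: 2


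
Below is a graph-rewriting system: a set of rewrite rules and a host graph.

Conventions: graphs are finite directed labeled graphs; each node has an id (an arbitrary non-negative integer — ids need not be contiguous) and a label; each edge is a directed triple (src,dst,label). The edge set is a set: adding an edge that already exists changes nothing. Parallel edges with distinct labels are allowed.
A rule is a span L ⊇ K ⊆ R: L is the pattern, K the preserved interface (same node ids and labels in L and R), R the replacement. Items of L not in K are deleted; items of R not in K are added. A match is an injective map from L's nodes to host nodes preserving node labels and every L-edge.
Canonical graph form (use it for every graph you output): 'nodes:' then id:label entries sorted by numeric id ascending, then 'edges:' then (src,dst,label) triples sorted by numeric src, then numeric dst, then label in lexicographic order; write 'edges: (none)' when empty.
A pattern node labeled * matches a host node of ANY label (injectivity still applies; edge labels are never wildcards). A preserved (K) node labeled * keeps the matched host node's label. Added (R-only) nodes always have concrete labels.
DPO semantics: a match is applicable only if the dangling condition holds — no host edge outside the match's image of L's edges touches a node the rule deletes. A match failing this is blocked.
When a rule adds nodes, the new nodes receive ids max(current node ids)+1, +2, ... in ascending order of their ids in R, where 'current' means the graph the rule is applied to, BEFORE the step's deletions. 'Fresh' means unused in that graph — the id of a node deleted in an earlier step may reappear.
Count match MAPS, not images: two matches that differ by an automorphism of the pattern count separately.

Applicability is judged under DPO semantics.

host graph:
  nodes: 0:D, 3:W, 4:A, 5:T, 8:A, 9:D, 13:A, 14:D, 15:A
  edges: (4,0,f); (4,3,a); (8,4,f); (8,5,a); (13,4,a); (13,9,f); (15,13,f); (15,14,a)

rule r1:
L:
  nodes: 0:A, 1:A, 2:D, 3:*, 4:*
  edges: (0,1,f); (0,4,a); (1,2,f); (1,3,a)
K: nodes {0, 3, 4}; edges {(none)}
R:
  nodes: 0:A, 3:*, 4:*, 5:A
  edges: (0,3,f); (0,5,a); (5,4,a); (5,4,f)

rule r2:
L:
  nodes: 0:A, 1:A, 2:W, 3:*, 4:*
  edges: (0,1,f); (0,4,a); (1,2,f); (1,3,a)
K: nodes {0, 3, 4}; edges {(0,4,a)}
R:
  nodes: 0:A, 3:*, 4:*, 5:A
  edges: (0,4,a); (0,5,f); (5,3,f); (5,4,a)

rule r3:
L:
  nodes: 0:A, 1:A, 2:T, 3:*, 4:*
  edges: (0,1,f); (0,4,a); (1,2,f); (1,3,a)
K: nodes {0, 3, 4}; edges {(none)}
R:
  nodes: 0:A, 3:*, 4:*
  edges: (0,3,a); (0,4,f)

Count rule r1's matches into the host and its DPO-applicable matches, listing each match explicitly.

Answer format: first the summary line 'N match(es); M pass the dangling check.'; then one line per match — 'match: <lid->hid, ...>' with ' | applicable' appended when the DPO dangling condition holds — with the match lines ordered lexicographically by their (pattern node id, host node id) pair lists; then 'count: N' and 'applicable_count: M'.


2 match(es); 1 pass the dangling check.
match: 0->8, 1->4, 2->0, 3->3, 4->5
match: 0->15, 1->13, 2->9, 3->4, 4->14 | applicable
count: 2
applicable_count: 1


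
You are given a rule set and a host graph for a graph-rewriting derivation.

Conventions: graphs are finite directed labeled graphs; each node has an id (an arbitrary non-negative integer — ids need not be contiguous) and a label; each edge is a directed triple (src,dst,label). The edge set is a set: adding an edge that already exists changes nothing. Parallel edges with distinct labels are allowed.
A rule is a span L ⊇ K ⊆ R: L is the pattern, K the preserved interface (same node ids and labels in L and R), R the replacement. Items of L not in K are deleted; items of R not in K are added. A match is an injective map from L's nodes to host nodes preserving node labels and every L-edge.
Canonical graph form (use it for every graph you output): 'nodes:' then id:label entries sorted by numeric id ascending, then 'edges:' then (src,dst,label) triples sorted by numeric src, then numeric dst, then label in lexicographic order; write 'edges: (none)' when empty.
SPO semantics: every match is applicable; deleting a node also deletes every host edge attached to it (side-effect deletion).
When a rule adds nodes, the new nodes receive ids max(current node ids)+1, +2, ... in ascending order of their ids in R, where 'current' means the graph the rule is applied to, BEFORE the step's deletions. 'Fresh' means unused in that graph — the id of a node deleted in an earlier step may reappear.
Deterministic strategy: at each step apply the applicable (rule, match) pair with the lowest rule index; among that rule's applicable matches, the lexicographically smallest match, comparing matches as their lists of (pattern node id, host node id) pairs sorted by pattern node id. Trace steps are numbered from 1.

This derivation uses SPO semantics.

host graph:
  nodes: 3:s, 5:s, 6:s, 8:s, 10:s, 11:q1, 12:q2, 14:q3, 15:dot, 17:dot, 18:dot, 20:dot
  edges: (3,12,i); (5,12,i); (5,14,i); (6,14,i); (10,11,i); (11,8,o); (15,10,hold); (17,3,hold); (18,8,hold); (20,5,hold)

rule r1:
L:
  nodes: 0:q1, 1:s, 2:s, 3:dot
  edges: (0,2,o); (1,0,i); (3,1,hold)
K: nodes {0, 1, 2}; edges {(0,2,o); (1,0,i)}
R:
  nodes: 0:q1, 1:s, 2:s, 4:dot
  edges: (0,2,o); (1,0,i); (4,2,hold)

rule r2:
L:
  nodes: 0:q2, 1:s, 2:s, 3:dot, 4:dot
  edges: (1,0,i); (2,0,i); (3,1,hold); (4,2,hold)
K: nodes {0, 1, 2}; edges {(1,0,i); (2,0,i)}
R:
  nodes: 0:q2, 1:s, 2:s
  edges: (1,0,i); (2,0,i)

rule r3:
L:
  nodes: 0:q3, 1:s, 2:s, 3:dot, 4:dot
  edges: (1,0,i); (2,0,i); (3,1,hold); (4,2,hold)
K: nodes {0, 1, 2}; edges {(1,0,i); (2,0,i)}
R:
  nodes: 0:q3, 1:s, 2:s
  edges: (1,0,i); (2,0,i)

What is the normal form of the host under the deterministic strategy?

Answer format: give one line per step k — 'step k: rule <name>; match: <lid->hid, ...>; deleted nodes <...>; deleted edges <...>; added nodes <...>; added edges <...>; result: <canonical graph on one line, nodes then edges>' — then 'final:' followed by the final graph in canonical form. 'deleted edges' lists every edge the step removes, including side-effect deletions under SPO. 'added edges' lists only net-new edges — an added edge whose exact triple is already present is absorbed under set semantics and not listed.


step 1: rule r1; match: 0->11, 1->10, 2->8, 3->15; deleted nodes 15; deleted edges (15,10,hold); added nodes 21; added edges (21,8,hold); result: nodes: 3:s, 5:s, 6:s, 8:s, 10:s, 11:q1, 12:q2, 14:q3, 17:dot, 18:dot, 20:dot, 21:dot edges: (3,12,i); (5,12,i); (5,14,i); (6,14,i); (10,11,i); (11,8,o); (17,3,hold); (18,8,hold); (20,5,hold); (21,8,hold)
step 2: rule r2; match: 0->12, 1->3, 2->5, 3->17, 4->20; deleted nodes 17, 20; deleted edges (17,3,hold); (20,5,hold); added nodes (none); added edges (none); result: nodes: 3:s, 5:s, 6:s, 8:s, 10:s, 11:q1, 12:q2, 14:q3, 18:dot, 21:dot edges: (3,12,i); (5,12,i); (5,14,i); (6,14,i); (10,11,i); (11,8,o); (18,8,hold); (21,8,hold)
final:
nodes: 3:s, 5:s, 6:s, 8:s, 10:s, 11:q1, 12:q2, 14:q3, 18:dot, 21:dot
edges: (3,12,i); (5,12,i); (5,14,i); (6,14,i); (10,11,i); (11,8,o); (18,8,hold); (21,8,hold)
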